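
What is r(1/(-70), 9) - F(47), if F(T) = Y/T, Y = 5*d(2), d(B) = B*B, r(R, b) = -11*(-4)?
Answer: 2048/47 ≈ 43.574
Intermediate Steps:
r(R, b) = 44
d(B) = B²
Y = 20 (Y = 5*2² = 5*4 = 20)
F(T) = 20/T
r(1/(-70), 9) - F(47) = 44 - 20/47 = 2048/47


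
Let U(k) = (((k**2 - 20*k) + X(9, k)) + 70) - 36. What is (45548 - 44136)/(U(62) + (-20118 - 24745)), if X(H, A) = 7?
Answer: -706/21109 ≈ -0.033445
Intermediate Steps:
U(k) = 41 + k**2 - 20*k (U(k) = (((k**2 - 20*k) + 7) + 70) - 36 = ((7 + k**2 - 20*k) + 70) - 36 = (77 + k**2 - 20*k) - 36 = 41 + k**2 - 20*k)
(45548 - 44136)/(U(62) + (-20118 - 24745)) = (45548 - 44136)/((41 + 62**2 - 20*62) + (-20118 - 24745)) = 1412/((41 + 3844 - 1240) - 44863) = 1412/(2645 - 44863) = 1412/(-42218) = 1412*(-1/42218) = -706/21109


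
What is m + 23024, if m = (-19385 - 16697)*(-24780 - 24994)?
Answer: 1795968492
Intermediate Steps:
m = 1795945468 (m = -36082*(-49774) = 1795945468)
m + 23024 = 1795945468 + 23024 = 1795968492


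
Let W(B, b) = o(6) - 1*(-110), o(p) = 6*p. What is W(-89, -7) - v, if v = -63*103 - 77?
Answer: 6712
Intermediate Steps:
W(B, b) = 146 (W(B, b) = 6*6 - 1*(-110) = 36 + 110 = 146)
v = -6566 (v = -6489 - 77 = -6566)
W(-89, -7) - v = 146 - 1*(-6566) = 146 + 6566 = 6712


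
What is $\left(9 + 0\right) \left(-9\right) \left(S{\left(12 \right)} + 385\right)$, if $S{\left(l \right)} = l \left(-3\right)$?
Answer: $-28269$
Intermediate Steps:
$S{\left(l \right)} = - 3 l$
$\left(9 + 0\right) \left(-9\right) \left(S{\left(12 \right)} + 385\right) = \left(9 + 0\right) \left(-9\right) \left(\left(-3\right) 12 + 385\right) = 9 \left(-9\right) \left(-36 + 385\right) = \left(-81\right) 349 = -28269$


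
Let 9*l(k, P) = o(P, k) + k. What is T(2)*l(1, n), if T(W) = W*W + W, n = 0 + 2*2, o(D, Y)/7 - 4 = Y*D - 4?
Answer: 58/3 ≈ 19.333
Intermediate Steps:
o(D, Y) = 7*D*Y (o(D, Y) = 28 + 7*(Y*D - 4) = 28 + 7*(D*Y - 4) = 28 + 7*(-4 + D*Y) = 28 + (-28 + 7*D*Y) = 7*D*Y)
n = 4 (n = 0 + 4 = 4)
l(k, P) = k/9 + 7*P*k/9 (l(k, P) = (7*P*k + k)/9 = (k + 7*P*k)/9 = k/9 + 7*P*k/9)
T(W) = W + W**2 (T(W) = W**2 + W = W + W**2)
T(2)*l(1, n) = (2*(1 + 2))*((1/9)*1*(1 + 7*4)) = (2*3)*((1/9)*1*(1 + 28)) = 6*((1/9)*1*29) = 6*(29/9) = 58/3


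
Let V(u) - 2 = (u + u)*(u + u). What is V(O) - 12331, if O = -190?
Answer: 132071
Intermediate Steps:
V(u) = 2 + 4*u² (V(u) = 2 + (u + u)*(u + u) = 2 + (2*u)*(2*u) = 2 + 4*u²)
V(O) - 12331 = (2 + 4*(-190)²) - 12331 = (2 + 4*36100) - 12331 = (2 + 144400) - 12331 = 144402 - 12331 = 132071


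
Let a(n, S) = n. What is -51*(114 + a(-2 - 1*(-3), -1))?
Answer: -5865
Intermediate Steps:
-51*(114 + a(-2 - 1*(-3), -1)) = -51*(114 + (-2 - 1*(-3))) = -51*(114 + (-2 + 3)) = -51*(114 + 1) = -51*115 = -5865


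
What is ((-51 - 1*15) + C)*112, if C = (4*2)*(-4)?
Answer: -10976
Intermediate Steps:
C = -32 (C = 8*(-4) = -32)
((-51 - 1*15) + C)*112 = ((-51 - 1*15) - 32)*112 = ((-51 - 15) - 32)*112 = (-66 - 32)*112 = -98*112 = -10976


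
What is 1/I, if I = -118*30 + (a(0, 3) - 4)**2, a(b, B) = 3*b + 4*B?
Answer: -1/3476 ≈ -0.00028769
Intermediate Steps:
I = -3476 (I = -118*30 + ((3*0 + 4*3) - 4)**2 = -3540 + ((0 + 12) - 4)**2 = -3540 + (12 - 4)**2 = -3540 + 8**2 = -3540 + 64 = -3476)
1/I = 1/(-3476) = -1/3476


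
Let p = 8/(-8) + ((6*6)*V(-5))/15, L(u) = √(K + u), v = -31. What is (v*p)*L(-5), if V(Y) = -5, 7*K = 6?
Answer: 403*I*√203/7 ≈ 820.27*I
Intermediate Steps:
K = 6/7 (K = (⅐)*6 = 6/7 ≈ 0.85714)
L(u) = √(6/7 + u)
p = -13 (p = 8/(-8) + ((6*6)*(-5))/15 = 8*(-⅛) + (36*(-5))*(1/15) = -1 - 180*1/15 = -1 - 12 = -13)
(v*p)*L(-5) = (-31*(-13))*(√(42 + 49*(-5))/7) = 403*(√(42 - 245)/7) = 403*(√(-203)/7) = 403*((I*√203)/7) = 403*(I*√203/7) = 403*I*√203/7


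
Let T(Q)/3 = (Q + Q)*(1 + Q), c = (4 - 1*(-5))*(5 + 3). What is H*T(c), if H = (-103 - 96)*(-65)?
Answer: 407918160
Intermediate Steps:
c = 72 (c = (4 + 5)*8 = 9*8 = 72)
H = 12935 (H = -199*(-65) = 12935)
T(Q) = 6*Q*(1 + Q) (T(Q) = 3*((Q + Q)*(1 + Q)) = 3*((2*Q)*(1 + Q)) = 3*(2*Q*(1 + Q)) = 6*Q*(1 + Q))
H*T(c) = 12935*(6*72*(1 + 72)) = 12935*(6*72*73) = 12935*31536 = 407918160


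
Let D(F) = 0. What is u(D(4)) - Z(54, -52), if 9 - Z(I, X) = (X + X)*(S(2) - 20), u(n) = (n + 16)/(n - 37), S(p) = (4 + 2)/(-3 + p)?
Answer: 99699/37 ≈ 2694.6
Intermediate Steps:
S(p) = 6/(-3 + p)
u(n) = (16 + n)/(-37 + n)
Z(I, X) = 9 + 52*X (Z(I, X) = 9 - (X + X)*(6/(-3 + 2) - 20) = 9 - 2*X*(6/(-1) - 20) = 9 - 2*X*(6*(-1) - 20) = 9 - 2*X*(-6 - 20) = 9 - 2*X*(-26) = 9 - (-52)*X = 9 + 52*X)
u(D(4)) - Z(54, -52) = (16 + 0)/(-37 + 0) - (9 + 52*(-52)) = 16/(-37) - (9 - 2704) = -1/37*16 - 1*(-2695) = -16/37 + 2695 = 99699/37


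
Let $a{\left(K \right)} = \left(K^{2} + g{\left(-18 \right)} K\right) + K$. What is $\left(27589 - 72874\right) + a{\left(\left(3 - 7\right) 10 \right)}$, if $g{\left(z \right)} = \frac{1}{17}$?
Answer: $- \frac{743365}{17} \approx -43727.0$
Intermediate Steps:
$g{\left(z \right)} = \frac{1}{17}$
$a{\left(K \right)} = K^{2} + \frac{18 K}{17}$ ($a{\left(K \right)} = \left(K^{2} + \frac{K}{17}\right) + K = K^{2} + \frac{18 K}{17}$)
$\left(27589 - 72874\right) + a{\left(\left(3 - 7\right) 10 \right)} = \left(27589 - 72874\right) + \frac{\left(3 - 7\right) 10 \left(18 + 17 \left(3 - 7\right) 10\right)}{17} = -45285 + \frac{\left(-4\right) 10 \left(18 + 17 \left(\left(-4\right) 10\right)\right)}{17} = -45285 + \frac{1}{17} \left(-40\right) \left(18 + 17 \left(-40\right)\right) = -45285 + \frac{1}{17} \left(-40\right) \left(18 - 680\right) = -45285 + \frac{1}{17} \left(-40\right) \left(-662\right) = -45285 + \frac{26480}{17} = - \frac{743365}{17}$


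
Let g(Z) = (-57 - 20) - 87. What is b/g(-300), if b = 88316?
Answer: -22079/41 ≈ -538.51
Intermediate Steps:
g(Z) = -164 (g(Z) = -77 - 87 = -164)
b/g(-300) = 88316/(-164) = 88316*(-1/164) = -22079/41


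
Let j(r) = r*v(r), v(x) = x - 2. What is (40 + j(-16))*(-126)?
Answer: -41328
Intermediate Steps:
v(x) = -2 + x
j(r) = r*(-2 + r)
(40 + j(-16))*(-126) = (40 - 16*(-2 - 16))*(-126) = (40 - 16*(-18))*(-126) = (40 + 288)*(-126) = 328*(-126) = -41328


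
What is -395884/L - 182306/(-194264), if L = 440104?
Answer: 29710629/763360388 ≈ 0.038921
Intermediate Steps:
-395884/L - 182306/(-194264) = -395884/440104 - 182306/(-194264) = -395884*1/440104 - 182306*(-1/194264) = -98971/110026 + 91153/97132 = 29710629/763360388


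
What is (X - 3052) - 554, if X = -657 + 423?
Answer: -3840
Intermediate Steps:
X = -234
(X - 3052) - 554 = (-234 - 3052) - 554 = -3286 - 554 = -3840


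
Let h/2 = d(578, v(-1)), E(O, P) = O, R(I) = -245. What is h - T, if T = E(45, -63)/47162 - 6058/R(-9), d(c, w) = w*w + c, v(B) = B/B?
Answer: 13094612599/11554690 ≈ 1133.3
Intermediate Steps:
v(B) = 1
d(c, w) = c + w² (d(c, w) = w² + c = c + w²)
h = 1158 (h = 2*(578 + 1²) = 2*(578 + 1) = 2*579 = 1158)
T = 285718421/11554690 (T = 45/47162 - 6058/(-245) = 45*(1/47162) - 6058*(-1/245) = 45/47162 + 6058/245 = 285718421/11554690 ≈ 24.727)
h - T = 1158 - 1*285718421/11554690 = 1158 - 285718421/11554690 = 13094612599/11554690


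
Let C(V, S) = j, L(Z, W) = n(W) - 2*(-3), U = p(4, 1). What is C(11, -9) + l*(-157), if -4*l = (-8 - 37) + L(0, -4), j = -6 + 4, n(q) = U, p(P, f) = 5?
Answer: -2673/2 ≈ -1336.5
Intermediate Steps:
U = 5
n(q) = 5
L(Z, W) = 11 (L(Z, W) = 5 - 2*(-3) = 5 + 6 = 11)
j = -2
C(V, S) = -2
l = 17/2 (l = -((-8 - 37) + 11)/4 = -(-45 + 11)/4 = -1/4*(-34) = 17/2 ≈ 8.5000)
C(11, -9) + l*(-157) = -2 + (17/2)*(-157) = -2 - 2669/2 = -2673/2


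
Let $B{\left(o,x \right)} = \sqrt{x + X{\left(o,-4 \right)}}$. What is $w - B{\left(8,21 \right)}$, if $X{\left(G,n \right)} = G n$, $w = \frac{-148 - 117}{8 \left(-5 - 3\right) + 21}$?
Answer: $\frac{265}{43} - i \sqrt{11} \approx 6.1628 - 3.3166 i$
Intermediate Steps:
$w = \frac{265}{43}$ ($w = - \frac{265}{8 \left(-8\right) + 21} = - \frac{265}{-64 + 21} = - \frac{265}{-43} = \left(-265\right) \left(- \frac{1}{43}\right) = \frac{265}{43} \approx 6.1628$)
$B{\left(o,x \right)} = \sqrt{x - 4 o}$ ($B{\left(o,x \right)} = \sqrt{x + o \left(-4\right)} = \sqrt{x - 4 o}$)
$w - B{\left(8,21 \right)} = \frac{265}{43} - \sqrt{21 - 32} = \frac{265}{43} - \sqrt{-11} = \frac{265}{43} - i \sqrt{11}$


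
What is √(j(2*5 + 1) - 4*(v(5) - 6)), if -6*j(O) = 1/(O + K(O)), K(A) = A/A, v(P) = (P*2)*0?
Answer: √3454/12 ≈ 4.8976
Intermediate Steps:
v(P) = 0 (v(P) = (2*P)*0 = 0)
K(A) = 1
j(O) = -1/(6*(1 + O)) (j(O) = -1/(6*(O + 1)) = -1/(6*(1 + O)))
√(j(2*5 + 1) - 4*(v(5) - 6)) = √(-1/(6 + 6*(2*5 + 1)) - 4*(0 - 6)) = √(-1/(6 + 6*(10 + 1)) - 4*(-6)) = √(-1/(6 + 6*11) + 24) = √(-1/(6 + 66) + 24) = √(-1/72 + 24) = √(1727/72) = √3454/12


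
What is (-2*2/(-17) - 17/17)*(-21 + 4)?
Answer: 13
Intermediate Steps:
(-2*2/(-17) - 17/17)*(-21 + 4) = (-2*2*(-1/17) - 17*1/17)*(-17) = (-4*(-1/17) - 1)*(-17) = (4/17 - 1)*(-17) = -13/17*(-17) = 13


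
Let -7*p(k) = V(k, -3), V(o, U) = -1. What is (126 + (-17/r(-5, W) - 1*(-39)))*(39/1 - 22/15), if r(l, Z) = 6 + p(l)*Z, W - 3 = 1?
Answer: 4206173/690 ≈ 6095.9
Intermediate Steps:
W = 4 (W = 3 + 1 = 4)
p(k) = 1/7 (p(k) = -1/7*(-1) = 1/7)
r(l, Z) = 6 + Z/7
(126 + (-17/r(-5, W) - 1*(-39)))*(39/1 - 22/15) = (126 + (-17/(6 + (1/7)*4) - 1*(-39)))*(39/1 - 22/15) = (126 + (-17/(6 + 4/7) + 39))*(39*1 - 22*1/15) = (126 + (-17/46/7 + 39))*(39 - 22/15) = (126 + (-17*7/46 + 39))*(563/15) = (126 + (-119/46 + 39))*(563/15) = (126 + 1675/46)*(563/15) = (7471/46)*(563/15) = 4206173/690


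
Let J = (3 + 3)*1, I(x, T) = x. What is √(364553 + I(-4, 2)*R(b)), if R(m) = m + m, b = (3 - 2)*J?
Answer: √364505 ≈ 603.74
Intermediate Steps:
J = 6 (J = 6*1 = 6)
b = 6 (b = (3 - 2)*6 = 1*6 = 6)
R(m) = 2*m
√(364553 + I(-4, 2)*R(b)) = √(364553 - 8*6) = √(364553 - 4*12) = √(364553 - 48) = √364505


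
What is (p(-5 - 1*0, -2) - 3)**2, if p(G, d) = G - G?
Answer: 9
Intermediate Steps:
p(G, d) = 0
(p(-5 - 1*0, -2) - 3)**2 = (0 - 3)**2 = (-3)**2 = 9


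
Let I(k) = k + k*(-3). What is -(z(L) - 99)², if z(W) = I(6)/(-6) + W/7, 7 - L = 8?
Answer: -462400/49 ≈ -9436.7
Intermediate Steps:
L = -1 (L = 7 - 1*8 = 7 - 8 = -1)
I(k) = -2*k (I(k) = k - 3*k = -2*k)
z(W) = 2 + W/7 (z(W) = -2*6/(-6) + W/7 = -12*(-⅙) + W*(⅐) = 2 + W/7)
-(z(L) - 99)² = -((2 + (⅐)*(-1)) - 99)² = -((2 - ⅐) - 99)² = -(13/7 - 99)² = -(-680/7)² = -1*462400/49 = -462400/49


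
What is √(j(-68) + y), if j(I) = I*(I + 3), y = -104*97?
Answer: 2*I*√1417 ≈ 75.286*I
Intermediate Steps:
y = -10088
j(I) = I*(3 + I)
√(j(-68) + y) = √(-68*(3 - 68) - 10088) = √(-68*(-65) - 10088) = √(4420 - 10088) = √(-5668) = 2*I*√1417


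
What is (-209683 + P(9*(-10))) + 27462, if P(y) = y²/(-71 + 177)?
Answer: -9653663/53 ≈ -1.8214e+5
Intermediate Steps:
P(y) = y²/106
(-209683 + P(9*(-10))) + 27462 = (-209683 + (9*(-10))²/106) + 27462 = (-209683 + (1/106)*(-90)²) + 27462 = (-209683 + (1/106)*8100) + 27462 = (-209683 + 4050/53) + 27462 = -11109149/53 + 27462 = -9653663/53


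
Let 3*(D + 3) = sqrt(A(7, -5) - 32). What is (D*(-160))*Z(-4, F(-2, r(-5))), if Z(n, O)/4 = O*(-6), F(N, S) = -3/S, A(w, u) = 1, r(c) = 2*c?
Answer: -3456 + 384*I*sqrt(31) ≈ -3456.0 + 2138.0*I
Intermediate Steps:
Z(n, O) = -24*O (Z(n, O) = 4*(O*(-6)) = 4*(-6*O) = -24*O)
D = -3 + I*sqrt(31)/3 (D = -3 + sqrt(1 - 32)/3 = -3 + sqrt(-31)/3 = -3 + (I*sqrt(31))/3 = -3 + I*sqrt(31)/3 ≈ -3.0 + 1.8559*I)
(D*(-160))*Z(-4, F(-2, r(-5))) = ((-3 + I*sqrt(31)/3)*(-160))*(-(-72)/(2*(-5))) = (480 - 160*I*sqrt(31)/3)*(-(-72)/(-10)) = (480 - 160*I*sqrt(31)/3)*(-(-72)*(-1)/10) = (480 - 160*I*sqrt(31)/3)*(-24*3/10) = (480 - 160*I*sqrt(31)/3)*(-36/5) = -3456 + 384*I*sqrt(31)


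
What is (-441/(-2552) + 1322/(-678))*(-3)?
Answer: 1537373/288376 ≈ 5.3311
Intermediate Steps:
(-441/(-2552) + 1322/(-678))*(-3) = (-441*(-1/2552) + 1322*(-1/678))*(-3) = (441/2552 - 661/339)*(-3) = -1537373/865128*(-3) = 1537373/288376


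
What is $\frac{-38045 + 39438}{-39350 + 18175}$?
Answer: $- \frac{199}{3025} \approx -0.065785$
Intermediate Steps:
$\frac{-38045 + 39438}{-39350 + 18175} = \frac{1393}{-21175} = 1393 \left(- \frac{1}{21175}\right) = - \frac{199}{3025}$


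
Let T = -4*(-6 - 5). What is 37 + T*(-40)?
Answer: -1723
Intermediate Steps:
T = 44 (T = -4*(-11) = 44)
37 + T*(-40) = 37 + 44*(-40) = 37 - 1760 = -1723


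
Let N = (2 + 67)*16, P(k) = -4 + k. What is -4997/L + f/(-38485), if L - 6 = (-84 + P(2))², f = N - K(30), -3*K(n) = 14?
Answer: -601547687/854597910 ≈ -0.70390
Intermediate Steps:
K(n) = -14/3 (K(n) = -⅓*14 = -14/3)
N = 1104 (N = 69*16 = 1104)
f = 3326/3 (f = 1104 - 1*(-14/3) = 1104 + 14/3 = 3326/3 ≈ 1108.7)
L = 7402 (L = 6 + (-84 + (-4 + 2))² = 6 + (-84 - 2)² = 6 + (-86)² = 6 + 7396 = 7402)
-4997/L + f/(-38485) = -4997/7402 + (3326/3)/(-38485) = -4997*1/7402 + (3326/3)*(-1/38485) = -4997/7402 - 3326/115455 = -601547687/854597910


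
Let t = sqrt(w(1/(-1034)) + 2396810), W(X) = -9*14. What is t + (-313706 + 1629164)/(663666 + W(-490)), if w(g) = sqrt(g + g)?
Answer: 219243/110590 + sqrt(640640948090 + 517*I*sqrt(517))/517 ≈ 1550.1 + 1.4204e-5*I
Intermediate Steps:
W(X) = -126
w(g) = sqrt(2)*sqrt(g) (w(g) = sqrt(2*g) = sqrt(2)*sqrt(g))
t = sqrt(2396810 + I*sqrt(517)/517) (t = sqrt(sqrt(2)*sqrt(1/(-1034)) + 2396810) = sqrt(sqrt(2)*sqrt(-1/1034) + 2396810) = sqrt(sqrt(2)*(I*sqrt(1034)/1034) + 2396810) = sqrt(I*sqrt(517)/517 + 2396810) = sqrt(2396810 + I*sqrt(517)/517) ≈ 1548.2 + 0.e-5*I)
t + (-313706 + 1629164)/(663666 + W(-490)) = sqrt(640640948090 + 517*I*sqrt(517))/517 + (-313706 + 1629164)/(663666 - 126) = sqrt(640640948090 + 517*I*sqrt(517))/517 + 1315458/663540 = sqrt(640640948090 + 517*I*sqrt(517))/517 + 1315458*(1/663540) = sqrt(640640948090 + 517*I*sqrt(517))/517 + 219243/110590 = 219243/110590 + sqrt(640640948090 + 517*I*sqrt(517))/517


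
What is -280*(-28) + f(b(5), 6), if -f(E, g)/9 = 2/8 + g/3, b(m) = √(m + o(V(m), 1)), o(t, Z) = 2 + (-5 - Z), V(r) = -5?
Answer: 31279/4 ≈ 7819.8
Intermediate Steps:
o(t, Z) = -3 - Z
b(m) = √(-4 + m) (b(m) = √(m + (-3 - 1*1)) = √(m + (-3 - 1)) = √(m - 4) = √(-4 + m))
f(E, g) = -9/4 - 3*g (f(E, g) = -9*(2/8 + g/3) = -9*(2*(⅛) + g*(⅓)) = -9*(¼ + g/3) = -9/4 - 3*g)
-280*(-28) + f(b(5), 6) = -280*(-28) + (-9/4 - 3*6) = 7840 + (-9/4 - 18) = 7840 - 81/4 = 31279/4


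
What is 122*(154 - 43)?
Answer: 13542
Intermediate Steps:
122*(154 - 43) = 122*111 = 13542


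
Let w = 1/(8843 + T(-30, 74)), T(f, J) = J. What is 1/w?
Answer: 8917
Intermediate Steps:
w = 1/8917 (w = 1/(8843 + 74) = 1/8917 ≈ 0.00011215)
1/w = 1/(1/8917) = 8917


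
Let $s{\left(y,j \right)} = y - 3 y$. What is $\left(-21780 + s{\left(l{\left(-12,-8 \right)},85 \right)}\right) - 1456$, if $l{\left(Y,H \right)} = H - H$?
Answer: $-23236$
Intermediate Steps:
$l{\left(Y,H \right)} = 0$
$s{\left(y,j \right)} = - 2 y$
$\left(-21780 + s{\left(l{\left(-12,-8 \right)},85 \right)}\right) - 1456 = \left(-21780 - 0\right) - 1456 = \left(-21780 + 0\right) - 1456 = -21780 - 1456 = -23236$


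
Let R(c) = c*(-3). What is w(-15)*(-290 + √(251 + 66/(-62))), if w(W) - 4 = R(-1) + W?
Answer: 2320 - 16*√60047/31 ≈ 2193.5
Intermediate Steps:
R(c) = -3*c
w(W) = 7 + W (w(W) = 4 + (-3*(-1) + W) = 4 + (3 + W) = 7 + W)
w(-15)*(-290 + √(251 + 66/(-62))) = (7 - 15)*(-290 + √(251 + 66/(-62))) = -8*(-290 + √(251 + 66*(-1/62))) = -8*(-290 + √(251 - 33/31)) = -8*(-290 + √(7748/31)) = -8*(-290 + 2*√60047/31) = 2320 - 16*√60047/31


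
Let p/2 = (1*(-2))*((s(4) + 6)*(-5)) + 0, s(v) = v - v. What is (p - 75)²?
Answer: 2025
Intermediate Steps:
s(v) = 0
p = 120 (p = 2*((1*(-2))*((0 + 6)*(-5)) + 0) = 2*(-12*(-5) + 0) = 2*(-2*(-30) + 0) = 2*(60 + 0) = 2*60 = 120)
(p - 75)² = (120 - 75)² = 45² = 2025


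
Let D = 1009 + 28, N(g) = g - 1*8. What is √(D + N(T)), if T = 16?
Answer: √1045 ≈ 32.326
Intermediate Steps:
N(g) = -8 + g (N(g) = g - 8 = -8 + g)
D = 1037
√(D + N(T)) = √(1037 + (-8 + 16)) = √(1037 + 8) = √1045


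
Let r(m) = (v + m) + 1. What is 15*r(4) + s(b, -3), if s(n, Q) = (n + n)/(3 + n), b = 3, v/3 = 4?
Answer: 256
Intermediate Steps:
v = 12 (v = 3*4 = 12)
s(n, Q) = 2*n/(3 + n) (s(n, Q) = (2*n)/(3 + n) = 2*n/(3 + n))
r(m) = 13 + m (r(m) = (12 + m) + 1 = 13 + m)
15*r(4) + s(b, -3) = 15*(13 + 4) + 2*3/(3 + 3) = 15*17 + 2*3/6 = 255 + 2*3*(⅙) = 255 + 1 = 256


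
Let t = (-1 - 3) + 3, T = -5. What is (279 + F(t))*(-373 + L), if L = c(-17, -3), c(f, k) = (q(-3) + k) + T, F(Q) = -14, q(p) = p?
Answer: -101760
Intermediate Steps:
t = -1 (t = -4 + 3 = -1)
c(f, k) = -8 + k (c(f, k) = (-3 + k) - 5 = -8 + k)
L = -11 (L = -8 - 3 = -11)
(279 + F(t))*(-373 + L) = (279 - 14)*(-373 - 11) = 265*(-384) = -101760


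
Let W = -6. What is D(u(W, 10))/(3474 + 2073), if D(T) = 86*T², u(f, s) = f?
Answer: 24/43 ≈ 0.55814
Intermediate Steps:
D(u(W, 10))/(3474 + 2073) = (86*(-6)²)/(3474 + 2073) = (86*36)/5547 = 3096*(1/5547) = 24/43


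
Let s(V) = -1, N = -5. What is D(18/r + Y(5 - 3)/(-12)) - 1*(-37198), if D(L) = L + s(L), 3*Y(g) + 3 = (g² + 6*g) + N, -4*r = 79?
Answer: 26446261/711 ≈ 37196.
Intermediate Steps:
r = -79/4 (r = -¼*79 = -79/4 ≈ -19.750)
Y(g) = -8/3 + 2*g + g²/3 (Y(g) = -1 + ((g² + 6*g) - 5)/3 = -1 + (-5 + g² + 6*g)/3 = -1 + (-5/3 + 2*g + g²/3) = -8/3 + 2*g + g²/3)
D(L) = -1 + L (D(L) = L - 1 = -1 + L)
D(18/r + Y(5 - 3)/(-12)) - 1*(-37198) = (-1 + (18/(-79/4) + (-8/3 + 2*(5 - 3) + (5 - 3)²/3)/(-12))) - 1*(-37198) = (-1 + (18*(-4/79) + (-8/3 + 2*2 + (⅓)*2²)*(-1/12))) + 37198 = (-1 + (-72/79 + (-8/3 + 4 + (⅓)*4)*(-1/12))) + 37198 = (-1 + (-72/79 + (-8/3 + 4 + 4/3)*(-1/12))) + 37198 = (-1 + (-72/79 + (8/3)*(-1/12))) + 37198 = (-1 + (-72/79 - 2/9)) + 37198 = (-1 - 806/711) + 37198 = -1517/711 + 37198 = 26446261/711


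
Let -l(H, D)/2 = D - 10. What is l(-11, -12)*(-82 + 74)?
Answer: -352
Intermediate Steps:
l(H, D) = 20 - 2*D (l(H, D) = -2*(D - 10) = -2*(-10 + D) = 20 - 2*D)
l(-11, -12)*(-82 + 74) = (20 - 2*(-12))*(-82 + 74) = (20 + 24)*(-8) = 44*(-8) = -352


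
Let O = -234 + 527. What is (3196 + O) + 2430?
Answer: 5919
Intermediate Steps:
O = 293
(3196 + O) + 2430 = (3196 + 293) + 2430 = 3489 + 2430 = 5919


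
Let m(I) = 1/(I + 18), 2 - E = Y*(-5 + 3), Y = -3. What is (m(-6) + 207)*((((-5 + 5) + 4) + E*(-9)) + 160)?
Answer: 124250/3 ≈ 41417.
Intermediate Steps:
E = -4 (E = 2 - (-3)*(-5 + 3) = 2 - (-3)*(-2) = 2 - 1*6 = 2 - 6 = -4)
m(I) = 1/(18 + I)
(m(-6) + 207)*((((-5 + 5) + 4) + E*(-9)) + 160) = (1/(18 - 6) + 207)*((((-5 + 5) + 4) - 4*(-9)) + 160) = (1/12 + 207)*(((0 + 4) + 36) + 160) = (1/12 + 207)*((4 + 36) + 160) = 2485*(40 + 160)/12 = (2485/12)*200 = 124250/3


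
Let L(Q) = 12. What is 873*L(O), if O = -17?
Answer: 10476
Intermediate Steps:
873*L(O) = 873*12 = 10476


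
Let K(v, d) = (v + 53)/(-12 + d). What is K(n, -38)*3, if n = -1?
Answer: -78/25 ≈ -3.1200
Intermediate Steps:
K(v, d) = (53 + v)/(-12 + d)
K(n, -38)*3 = ((53 - 1)/(-12 - 38))*3 = (52/(-50))*3 = -1/50*52*3 = -26/25*3 = -78/25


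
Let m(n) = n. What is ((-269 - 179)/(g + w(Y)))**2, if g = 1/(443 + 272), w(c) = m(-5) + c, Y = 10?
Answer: 1603201600/199809 ≈ 8023.7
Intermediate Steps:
w(c) = -5 + c
g = 1/715 ≈ 0.0013986
((-269 - 179)/(g + w(Y)))**2 = ((-269 - 179)/(1/715 + (-5 + 10)))**2 = (-448/(1/715 + 5))**2 = (-448/3576/715)**2 = (-448*715/3576)**2 = (-40040/447)**2 = 1603201600/199809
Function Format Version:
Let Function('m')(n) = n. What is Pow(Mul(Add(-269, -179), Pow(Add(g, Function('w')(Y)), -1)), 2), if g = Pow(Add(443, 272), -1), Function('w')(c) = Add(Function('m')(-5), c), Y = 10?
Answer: Rational(1603201600, 199809) ≈ 8023.7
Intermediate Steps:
Function('w')(c) = Add(-5, c)
g = Rational(1, 715) (g = Pow(715, -1) = Rational(1, 715) ≈ 0.0013986)
Pow(Mul(Add(-269, -179), Pow(Add(g, Function('w')(Y)), -1)), 2) = Pow(Mul(Add(-269, -179), Pow(Add(Rational(1, 715), Add(-5, 10)), -1)), 2) = Pow(Mul(-448, Pow(Add(Rational(1, 715), 5), -1)), 2) = Pow(Mul(-448, Pow(Rational(3576, 715), -1)), 2) = Pow(Mul(-448, Rational(715, 3576)), 2) = Pow(Rational(-40040, 447), 2) = Rational(1603201600, 199809)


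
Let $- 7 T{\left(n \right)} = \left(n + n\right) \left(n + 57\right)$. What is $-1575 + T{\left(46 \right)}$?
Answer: $- \frac{20501}{7} \approx -2928.7$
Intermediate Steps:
$T{\left(n \right)} = - \frac{2 n \left(57 + n\right)}{7}$ ($T{\left(n \right)} = - \frac{\left(n + n\right) \left(n + 57\right)}{7} = - \frac{2 n \left(57 + n\right)}{7}$)
$-1575 + T{\left(46 \right)} = -1575 - \frac{92 \left(57 + 46\right)}{7} = -1575 - \frac{92}{7} \cdot 103 = -1575 - \frac{9476}{7} = - \frac{20501}{7}$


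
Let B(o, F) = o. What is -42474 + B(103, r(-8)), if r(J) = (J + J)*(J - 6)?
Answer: -42371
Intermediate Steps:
r(J) = 2*J*(-6 + J) (r(J) = (2*J)*(-6 + J) = 2*J*(-6 + J))
-42474 + B(103, r(-8)) = -42474 + 103 = -42371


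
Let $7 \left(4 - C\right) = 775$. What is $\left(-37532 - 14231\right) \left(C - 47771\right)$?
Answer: $\frac{17348058872}{7} \approx 2.4783 \cdot 10^{9}$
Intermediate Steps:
$C = - \frac{747}{7}$ ($C = 4 - \frac{775}{7} = - \frac{747}{7} \approx -106.71$)
$\left(-37532 - 14231\right) \left(C - 47771\right) = \left(-37532 - 14231\right) \left(- \frac{747}{7} - 47771\right) = \left(-51763\right) \left(- \frac{335144}{7}\right) = \frac{17348058872}{7}$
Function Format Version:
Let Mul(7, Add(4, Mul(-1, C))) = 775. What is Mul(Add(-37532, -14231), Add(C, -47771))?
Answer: Rational(17348058872, 7) ≈ 2.4783e+9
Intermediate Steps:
C = Rational(-747, 7) (C = Add(4, Mul(Rational(-1, 7), 775)) = Add(4, Rational(-775, 7)) = Rational(-747, 7) ≈ -106.71)
Mul(Add(-37532, -14231), Add(C, -47771)) = Mul(Add(-37532, -14231), Add(Rational(-747, 7), -47771)) = Mul(-51763, Rational(-335144, 7)) = Rational(17348058872, 7)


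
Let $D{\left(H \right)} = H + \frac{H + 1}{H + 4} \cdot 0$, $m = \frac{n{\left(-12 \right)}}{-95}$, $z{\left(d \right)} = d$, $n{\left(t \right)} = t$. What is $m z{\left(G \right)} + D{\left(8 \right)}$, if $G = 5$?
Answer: $\frac{164}{19} \approx 8.6316$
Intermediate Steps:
$m = \frac{12}{95}$ ($m = - \frac{12}{-95} = \left(-12\right) \left(- \frac{1}{95}\right) = \frac{12}{95} \approx 0.12632$)
$D{\left(H \right)} = H$ ($D{\left(H \right)} = H + \frac{1 + H}{4 + H} 0 = H + 0 = H$)
$m z{\left(G \right)} + D{\left(8 \right)} = \frac{12}{95} \cdot 5 + 8 = \frac{12}{19} + 8 = \frac{164}{19}$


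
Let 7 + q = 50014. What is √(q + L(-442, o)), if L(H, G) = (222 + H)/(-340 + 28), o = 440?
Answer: √304246878/78 ≈ 223.62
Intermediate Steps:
L(H, G) = -37/52 - H/312 (L(H, G) = (222 + H)/(-312) = (222 + H)*(-1/312) = -37/52 - H/312)
q = 50007 (q = -7 + 50014 = 50007)
√(q + L(-442, o)) = √(50007 + (-37/52 - 1/312*(-442))) = √(50007 + (-37/52 + 17/12)) = √(50007 + 55/78) = √(3900601/78) = √304246878/78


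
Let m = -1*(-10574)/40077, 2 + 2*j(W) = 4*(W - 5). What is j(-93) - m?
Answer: -7905743/40077 ≈ -197.26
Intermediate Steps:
j(W) = -11 + 2*W (j(W) = -1 + (4*(W - 5))/2 = -1 + (4*(-5 + W))/2 = -1 + (-20 + 4*W)/2 = -1 + (-10 + 2*W) = -11 + 2*W)
m = 10574/40077 (m = 10574*(1/40077) = 10574/40077 ≈ 0.26384)
j(-93) - m = (-11 + 2*(-93)) - 1*10574/40077 = (-11 - 186) - 10574/40077 = -197 - 10574/40077 = -7905743/40077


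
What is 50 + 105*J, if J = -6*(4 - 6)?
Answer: 1310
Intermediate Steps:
J = 12 (J = -6*(-2) = 12)
50 + 105*J = 50 + 105*12 = 50 + 1260 = 1310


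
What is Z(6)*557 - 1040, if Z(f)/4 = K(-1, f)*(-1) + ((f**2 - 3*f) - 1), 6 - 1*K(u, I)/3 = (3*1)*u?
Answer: -23320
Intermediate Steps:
K(u, I) = 18 - 9*u (K(u, I) = 18 - 3*3*1*u = 18 - 9*u)
Z(f) = -112 - 12*f + 4*f**2 (Z(f) = 4*((18 - 9*(-1))*(-1) + ((f**2 - 3*f) - 1)) = 4*((18 + 9)*(-1) + (-1 + f**2 - 3*f)) = 4*(27*(-1) + (-1 + f**2 - 3*f)) = 4*(-27 + (-1 + f**2 - 3*f)) = 4*(-28 + f**2 - 3*f) = -112 - 12*f + 4*f**2)
Z(6)*557 - 1040 = (-112 - 12*6 + 4*6**2)*557 - 1040 = (-112 - 72 + 4*36)*557 - 1040 = (-112 - 72 + 144)*557 - 1040 = -40*557 - 1040 = -22280 - 1040 = -23320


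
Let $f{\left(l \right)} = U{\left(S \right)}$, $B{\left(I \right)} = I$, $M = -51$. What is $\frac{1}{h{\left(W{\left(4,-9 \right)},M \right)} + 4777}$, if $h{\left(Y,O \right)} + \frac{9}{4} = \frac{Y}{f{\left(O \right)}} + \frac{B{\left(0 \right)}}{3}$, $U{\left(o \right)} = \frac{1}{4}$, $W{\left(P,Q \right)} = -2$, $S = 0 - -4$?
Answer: $\frac{4}{19067} \approx 0.00020979$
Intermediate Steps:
$S = 4$ ($S = 0 + 4 = 4$)
$U{\left(o \right)} = \frac{1}{4}$
$f{\left(l \right)} = \frac{1}{4}$
$h{\left(Y,O \right)} = - \frac{9}{4} + 4 Y$ ($h{\left(Y,O \right)} = - \frac{9}{4} + \left(Y \frac{1}{\frac{1}{4}} + \frac{0}{3}\right) = - \frac{9}{4} + \left(Y 4 + 0 \cdot \frac{1}{3}\right) = - \frac{9}{4} + \left(4 Y + 0\right) = - \frac{9}{4} + 4 Y$)
$\frac{1}{h{\left(W{\left(4,-9 \right)},M \right)} + 4777} = \frac{1}{\left(- \frac{9}{4} + 4 \left(-2\right)\right) + 4777} = \frac{1}{\left(- \frac{9}{4} - 8\right) + 4777} = \frac{1}{- \frac{41}{4} + 4777} = \frac{1}{\frac{19067}{4}} = \frac{4}{19067}$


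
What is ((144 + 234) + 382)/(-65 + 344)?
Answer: 760/279 ≈ 2.7240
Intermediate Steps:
((144 + 234) + 382)/(-65 + 344) = (378 + 382)/279 = 760*(1/279) = 760/279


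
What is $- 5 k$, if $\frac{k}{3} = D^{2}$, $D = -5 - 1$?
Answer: $-540$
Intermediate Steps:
$D = -6$
$k = 108$ ($k = 3 \left(-6\right)^{2} = 3 \cdot 36 = 108$)
$- 5 k = \left(-5\right) 108 = -540$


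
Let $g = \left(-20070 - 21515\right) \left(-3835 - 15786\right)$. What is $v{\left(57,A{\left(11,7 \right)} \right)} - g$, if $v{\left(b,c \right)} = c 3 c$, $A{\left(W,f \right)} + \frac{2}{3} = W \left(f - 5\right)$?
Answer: $- \frac{2447813759}{3} \approx -8.1594 \cdot 10^{8}$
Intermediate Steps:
$g = 815939285$ ($g = \left(-41585\right) \left(-19621\right) = 815939285$)
$A{\left(W,f \right)} = - \frac{2}{3} + W \left(-5 + f\right)$ ($A{\left(W,f \right)} = - \frac{2}{3} + W \left(f - 5\right) = - \frac{2}{3} + W \left(-5 + f\right)$)
$v{\left(b,c \right)} = 3 c^{2}$ ($v{\left(b,c \right)} = 3 c c = 3 c^{2}$)
$v{\left(57,A{\left(11,7 \right)} \right)} - g = 3 \left(- \frac{2}{3} - 55 + 11 \cdot 7\right)^{2} - 815939285 = 3 \left(- \frac{2}{3} - 55 + 77\right)^{2} - 815939285 = 3 \left(\frac{64}{3}\right)^{2} - 815939285 = 3 \cdot \frac{4096}{9} - 815939285 = \frac{4096}{3} - 815939285 = - \frac{2447813759}{3}$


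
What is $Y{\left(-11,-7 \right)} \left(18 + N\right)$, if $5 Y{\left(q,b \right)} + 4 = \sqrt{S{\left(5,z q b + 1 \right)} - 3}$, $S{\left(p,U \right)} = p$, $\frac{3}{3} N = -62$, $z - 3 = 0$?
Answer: $\frac{176}{5} - \frac{44 \sqrt{2}}{5} \approx 22.755$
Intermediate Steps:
$z = 3$ ($z = 3 + 0 = 3$)
$N = -62$
$Y{\left(q,b \right)} = - \frac{4}{5} + \frac{\sqrt{2}}{5}$ ($Y{\left(q,b \right)} = - \frac{4}{5} + \frac{\sqrt{5 - 3}}{5} = - \frac{4}{5} + \frac{\sqrt{2}}{5}$)
$Y{\left(-11,-7 \right)} \left(18 + N\right) = \left(- \frac{4}{5} + \frac{\sqrt{2}}{5}\right) \left(18 - 62\right) = \left(- \frac{4}{5} + \frac{\sqrt{2}}{5}\right) \left(-44\right) = \frac{176}{5} - \frac{44 \sqrt{2}}{5}$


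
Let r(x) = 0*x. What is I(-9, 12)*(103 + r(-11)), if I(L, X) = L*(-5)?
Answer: 4635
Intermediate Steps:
I(L, X) = -5*L
r(x) = 0
I(-9, 12)*(103 + r(-11)) = (-5*(-9))*(103 + 0) = 45*103 = 4635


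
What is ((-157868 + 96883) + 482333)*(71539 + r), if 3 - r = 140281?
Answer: -28963040172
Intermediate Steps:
r = -140278 (r = 3 - 1*140281 = 3 - 140281 = -140278)
((-157868 + 96883) + 482333)*(71539 + r) = ((-157868 + 96883) + 482333)*(71539 - 140278) = (-60985 + 482333)*(-68739) = 421348*(-68739) = -28963040172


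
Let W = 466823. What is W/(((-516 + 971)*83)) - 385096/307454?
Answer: 9213103443/829357165 ≈ 11.109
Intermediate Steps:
W/(((-516 + 971)*83)) - 385096/307454 = 466823/(((-516 + 971)*83)) - 385096/307454 = 466823/((455*83)) - 385096*1/307454 = 466823/37765 - 192548/153727 = 466823*(1/37765) - 192548/153727 = 66689/5395 - 192548/153727 = 9213103443/829357165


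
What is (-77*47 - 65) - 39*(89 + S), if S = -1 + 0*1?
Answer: -7116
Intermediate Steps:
S = -1 (S = -1 + 0 = -1)
(-77*47 - 65) - 39*(89 + S) = (-77*47 - 65) - 39*(89 - 1) = (-3619 - 65) - 39*88 = -3684 - 3432 = -7116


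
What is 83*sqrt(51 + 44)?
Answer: 83*sqrt(95) ≈ 808.98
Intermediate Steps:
83*sqrt(51 + 44) = 83*sqrt(95)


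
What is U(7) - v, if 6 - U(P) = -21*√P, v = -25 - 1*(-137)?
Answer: -106 + 21*√7 ≈ -50.439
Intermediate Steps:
v = 112 (v = -25 + 137 = 112)
U(P) = 6 + 21*√P (U(P) = 6 - (-21)*√P = 6 + 21*√P)
U(7) - v = (6 + 21*√7) - 1*112 = (6 + 21*√7) - 112 = -106 + 21*√7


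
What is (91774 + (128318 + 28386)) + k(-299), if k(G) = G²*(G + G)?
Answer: -53213320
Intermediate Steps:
k(G) = 2*G³ (k(G) = G²*(2*G) = 2*G³)
(91774 + (128318 + 28386)) + k(-299) = (91774 + (128318 + 28386)) + 2*(-299)³ = (91774 + 156704) + 2*(-26730899) = 248478 - 53461798 = -53213320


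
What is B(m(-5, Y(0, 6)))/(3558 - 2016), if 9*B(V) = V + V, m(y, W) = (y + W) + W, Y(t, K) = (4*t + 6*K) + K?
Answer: 79/6939 ≈ 0.011385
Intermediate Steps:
Y(t, K) = 4*t + 7*K
m(y, W) = y + 2*W (m(y, W) = (W + y) + W = y + 2*W)
B(V) = 2*V/9 (B(V) = (V + V)/9 = (2*V)/9 = 2*V/9)
B(m(-5, Y(0, 6)))/(3558 - 2016) = (2*(-5 + 2*(4*0 + 7*6))/9)/(3558 - 2016) = (2*(-5 + 2*(0 + 42))/9)/1542 = (2*(-5 + 2*42)/9)*(1/1542) = (2*(-5 + 84)/9)*(1/1542) = ((2/9)*79)*(1/1542) = (158/9)*(1/1542) = 79/6939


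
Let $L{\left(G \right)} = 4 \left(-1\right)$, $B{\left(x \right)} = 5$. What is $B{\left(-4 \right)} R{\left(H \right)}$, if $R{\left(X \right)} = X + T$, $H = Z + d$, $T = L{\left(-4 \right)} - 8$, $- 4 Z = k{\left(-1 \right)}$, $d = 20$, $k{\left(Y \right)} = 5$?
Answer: $\frac{135}{4} \approx 33.75$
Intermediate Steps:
$L{\left(G \right)} = -4$
$Z = - \frac{5}{4}$ ($Z = \left(- \frac{1}{4}\right) 5 = - \frac{5}{4} \approx -1.25$)
$T = -12$ ($T = -4 - 8 = -12$)
$H = \frac{75}{4}$ ($H = - \frac{5}{4} + 20 = \frac{75}{4} \approx 18.75$)
$R{\left(X \right)} = -12 + X$ ($R{\left(X \right)} = X - 12 = -12 + X$)
$B{\left(-4 \right)} R{\left(H \right)} = 5 \left(-12 + \frac{75}{4}\right) = 5 \cdot \frac{27}{4} = \frac{135}{4}$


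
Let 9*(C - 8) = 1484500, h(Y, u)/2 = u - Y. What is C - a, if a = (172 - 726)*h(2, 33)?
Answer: 1793704/9 ≈ 1.9930e+5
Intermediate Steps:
h(Y, u) = -2*Y + 2*u (h(Y, u) = 2*(u - Y) = -2*Y + 2*u)
C = 1484572/9 (C = 8 + (⅑)*1484500 = 8 + 1484500/9 = 1484572/9 ≈ 1.6495e+5)
a = -34348 (a = (172 - 726)*(-2*2 + 2*33) = -554*(-4 + 66) = -554*62 = -34348)
C - a = 1484572/9 - 1*(-34348) = 1484572/9 + 34348 = 1793704/9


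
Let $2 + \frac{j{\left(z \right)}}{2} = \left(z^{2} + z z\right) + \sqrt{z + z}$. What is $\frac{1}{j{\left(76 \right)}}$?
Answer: $\frac{5775}{133402348} - \frac{\sqrt{38}}{133402348} \approx 4.3244 \cdot 10^{-5}$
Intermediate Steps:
$j{\left(z \right)} = -4 + 4 z^{2} + 2 \sqrt{2} \sqrt{z}$ ($j{\left(z \right)} = -4 + 2 \left(\left(z^{2} + z z\right) + \sqrt{z + z}\right) = -4 + 2 \left(\left(z^{2} + z^{2}\right) + \sqrt{2 z}\right) = -4 + 2 \left(2 z^{2} + \sqrt{2} \sqrt{z}\right) = -4 + \left(4 z^{2} + 2 \sqrt{2} \sqrt{z}\right) = -4 + 4 z^{2} + 2 \sqrt{2} \sqrt{z}$)
$\frac{1}{j{\left(76 \right)}} = \frac{1}{-4 + 4 \cdot 76^{2} + 2 \sqrt{2} \sqrt{76}} = \frac{1}{-4 + 4 \cdot 5776 + 2 \sqrt{2} \cdot 2 \sqrt{19}} = \frac{1}{-4 + 23104 + 4 \sqrt{38}} = \frac{1}{23100 + 4 \sqrt{38}}$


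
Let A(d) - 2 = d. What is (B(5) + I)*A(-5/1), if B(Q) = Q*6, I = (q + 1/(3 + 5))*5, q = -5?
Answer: -135/8 ≈ -16.875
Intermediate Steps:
A(d) = 2 + d
I = -195/8 (I = (-5 + 1/(3 + 5))*5 = (-5 + 1/8)*5 = (-5 + ⅛)*5 = -39/8*5 = -195/8 ≈ -24.375)
B(Q) = 6*Q
(B(5) + I)*A(-5/1) = (6*5 - 195/8)*(2 - 5/1) = (30 - 195/8)*(2 - 5*1) = 45*(2 - 5)/8 = (45/8)*(-3) = -135/8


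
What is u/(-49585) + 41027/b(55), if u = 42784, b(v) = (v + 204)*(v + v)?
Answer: 23297361/40362190 ≈ 0.57721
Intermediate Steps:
b(v) = 2*v*(204 + v) (b(v) = (204 + v)*(2*v) = 2*v*(204 + v))
u/(-49585) + 41027/b(55) = 42784/(-49585) + 41027/((2*55*(204 + 55))) = 42784*(-1/49585) + 41027/((2*55*259)) = -42784/49585 + 41027/28490 = -42784/49585 + 41027*(1/28490) = -42784/49585 + 5861/4070 = 23297361/40362190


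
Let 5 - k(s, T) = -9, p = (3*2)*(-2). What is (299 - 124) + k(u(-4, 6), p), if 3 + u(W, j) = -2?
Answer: 189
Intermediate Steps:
u(W, j) = -5 (u(W, j) = -3 - 2 = -5)
p = -12 (p = 6*(-2) = -12)
k(s, T) = 14 (k(s, T) = 5 - 1*(-9) = 5 + 9 = 14)
(299 - 124) + k(u(-4, 6), p) = (299 - 124) + 14 = 175 + 14 = 189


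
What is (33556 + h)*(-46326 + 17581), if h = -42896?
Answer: 268478300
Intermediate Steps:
(33556 + h)*(-46326 + 17581) = (33556 - 42896)*(-46326 + 17581) = -9340*(-28745) = 268478300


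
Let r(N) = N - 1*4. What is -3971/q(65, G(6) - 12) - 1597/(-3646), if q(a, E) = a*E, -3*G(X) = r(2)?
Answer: 11741042/2014415 ≈ 5.8285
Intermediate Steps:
r(N) = -4 + N (r(N) = N - 4 = -4 + N)
G(X) = ⅔ (G(X) = -(-4 + 2)/3 = -⅓*(-2) = ⅔)
q(a, E) = E*a
-3971/q(65, G(6) - 12) - 1597/(-3646) = -3971*1/(65*(⅔ - 12)) - 1597/(-3646) = -3971/((-34/3*65)) - 1597*(-1/3646) = -3971/(-2210/3) + 1597/3646 = -3971*(-3/2210) + 1597/3646 = 11913/2210 + 1597/3646 = 11741042/2014415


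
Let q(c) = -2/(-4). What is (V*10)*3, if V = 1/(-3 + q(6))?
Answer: -12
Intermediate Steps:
q(c) = ½ (q(c) = -2*(-¼) = ½)
V = -⅖ (V = 1/(-3 + ½) = 1/(-5/2) = -⅖ ≈ -0.40000)
(V*10)*3 = -⅖*10*3 = -4*3 = -12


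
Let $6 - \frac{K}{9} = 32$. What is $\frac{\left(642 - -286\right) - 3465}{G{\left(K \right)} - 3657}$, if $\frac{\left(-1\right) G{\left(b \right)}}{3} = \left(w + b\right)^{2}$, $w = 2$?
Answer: $\frac{2537}{165129} \approx 0.015364$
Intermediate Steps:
$K = -234$ ($K = 54 - 288 = -234$)
$G{\left(b \right)} = - 3 \left(2 + b\right)^{2}$
$\frac{\left(642 - -286\right) - 3465}{G{\left(K \right)} - 3657} = \frac{\left(642 - -286\right) - 3465}{- 3 \left(2 - 234\right)^{2} - 3657} = \frac{\left(642 + 286\right) - 3465}{- 3 \left(-232\right)^{2} - 3657} = \frac{928 - 3465}{\left(-3\right) 53824 - 3657} = - \frac{2537}{-161472 - 3657} = - \frac{2537}{-165129} = \left(-2537\right) \left(- \frac{1}{165129}\right) = \frac{2537}{165129}$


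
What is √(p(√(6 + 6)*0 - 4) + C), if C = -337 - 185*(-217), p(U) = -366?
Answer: √39442 ≈ 198.60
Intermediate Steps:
C = 39808 (C = -337 + 40145 = 39808)
√(p(√(6 + 6)*0 - 4) + C) = √(-366 + 39808) = √39442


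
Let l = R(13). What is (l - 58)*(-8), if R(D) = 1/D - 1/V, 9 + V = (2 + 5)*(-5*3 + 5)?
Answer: 475792/1027 ≈ 463.28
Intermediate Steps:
V = -79 (V = -9 + (2 + 5)*(-5*3 + 5) = -9 + 7*(-15 + 5) = -9 + 7*(-10) = -9 - 70 = -79)
R(D) = 1/79 + 1/D (R(D) = 1/D - 1/(-79) = 1/D - 1*(-1/79) = 1/D + 1/79 = 1/79 + 1/D)
l = 92/1027 (l = (1/79)*(79 + 13)/13 = (1/79)*(1/13)*92 = 92/1027 ≈ 0.089581)
(l - 58)*(-8) = (92/1027 - 58)*(-8) = -59474/1027*(-8) = 475792/1027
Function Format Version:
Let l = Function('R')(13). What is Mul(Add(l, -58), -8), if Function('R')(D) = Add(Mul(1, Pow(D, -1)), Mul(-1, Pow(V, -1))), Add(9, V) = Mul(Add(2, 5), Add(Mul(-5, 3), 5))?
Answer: Rational(475792, 1027) ≈ 463.28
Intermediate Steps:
V = -79 (V = Add(-9, Mul(Add(2, 5), Add(Mul(-5, 3), 5))) = Add(-9, Mul(7, Add(-15, 5))) = Add(-9, Mul(7, -10)) = Add(-9, -70) = -79)
Function('R')(D) = Add(Rational(1, 79), Pow(D, -1)) (Function('R')(D) = Add(Mul(1, Pow(D, -1)), Mul(-1, Pow(-79, -1))) = Add(Pow(D, -1), Mul(-1, Rational(-1, 79))) = Add(Pow(D, -1), Rational(1, 79)) = Add(Rational(1, 79), Pow(D, -1)))
l = Rational(92, 1027) (l = Mul(Rational(1, 79), Pow(13, -1), Add(79, 13)) = Mul(Rational(1, 79), Rational(1, 13), 92) = Rational(92, 1027) ≈ 0.089581)
Mul(Add(l, -58), -8) = Mul(Add(Rational(92, 1027), -58), -8) = Mul(Rational(-59474, 1027), -8) = Rational(475792, 1027)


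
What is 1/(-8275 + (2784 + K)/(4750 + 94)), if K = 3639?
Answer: -4844/40077677 ≈ -0.00012087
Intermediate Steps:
1/(-8275 + (2784 + K)/(4750 + 94)) = 1/(-8275 + (2784 + 3639)/(4750 + 94)) = 1/(-8275 + 6423/4844) = 1/(-40077677/4844) = -4844/40077677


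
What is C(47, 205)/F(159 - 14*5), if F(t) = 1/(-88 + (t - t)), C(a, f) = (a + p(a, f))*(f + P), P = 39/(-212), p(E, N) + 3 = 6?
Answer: -47763100/53 ≈ -9.0119e+5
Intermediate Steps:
p(E, N) = 3 (p(E, N) = -3 + 6 = 3)
P = -39/212 (P = 39*(-1/212) = -39/212 ≈ -0.18396)
C(a, f) = (3 + a)*(-39/212 + f) (C(a, f) = (a + 3)*(f - 39/212) = (3 + a)*(-39/212 + f))
F(t) = -1/88 (F(t) = 1/(-88 + 0) = 1/(-88) = -1/88)
C(47, 205)/F(159 - 14*5) = (-117/212 + 3*205 - 39/212*47 + 47*205)/(-1/88) = (-117/212 + 615 - 1833/212 + 9635)*(-88) = (1085525/106)*(-88) = -47763100/53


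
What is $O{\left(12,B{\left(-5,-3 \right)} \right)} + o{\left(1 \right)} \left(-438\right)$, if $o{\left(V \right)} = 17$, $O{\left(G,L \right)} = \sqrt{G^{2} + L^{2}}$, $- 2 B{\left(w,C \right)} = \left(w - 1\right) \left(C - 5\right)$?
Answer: $-7446 + 12 \sqrt{5} \approx -7419.2$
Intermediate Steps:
$B{\left(w,C \right)} = - \frac{\left(-1 + w\right) \left(-5 + C\right)}{2}$ ($B{\left(w,C \right)} = - \frac{\left(w - 1\right) \left(C - 5\right)}{2} = - \frac{\left(-1 + w\right) \left(-5 + C\right)}{2}$)
$O{\left(12,B{\left(-5,-3 \right)} \right)} + o{\left(1 \right)} \left(-438\right) = \sqrt{12^{2} + \left(- \frac{5}{2} + \frac{1}{2} \left(-3\right) + \frac{5}{2} \left(-5\right) - \left(- \frac{3}{2}\right) \left(-5\right)\right)^{2}} + 17 \left(-438\right) = \sqrt{144 + \left(- \frac{5}{2} - \frac{3}{2} - \frac{25}{2} - \frac{15}{2}\right)^{2}} - 7446 = \sqrt{144 + \left(-24\right)^{2}} - 7446 = \sqrt{144 + 576} - 7446 = \sqrt{720} - 7446 = 12 \sqrt{5} - 7446 = -7446 + 12 \sqrt{5}$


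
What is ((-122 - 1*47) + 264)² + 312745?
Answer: 321770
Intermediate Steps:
((-122 - 1*47) + 264)² + 312745 = ((-122 - 47) + 264)² + 312745 = (-169 + 264)² + 312745 = 95² + 312745 = 9025 + 312745 = 321770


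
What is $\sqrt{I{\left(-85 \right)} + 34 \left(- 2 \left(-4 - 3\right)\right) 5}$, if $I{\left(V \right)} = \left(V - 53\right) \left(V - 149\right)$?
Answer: $4 \sqrt{2167} \approx 186.2$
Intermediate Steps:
$I{\left(V \right)} = \left(-149 + V\right) \left(-53 + V\right)$ ($I{\left(V \right)} = \left(-53 + V\right) \left(-149 + V\right) = \left(-149 + V\right) \left(-53 + V\right)$)
$\sqrt{I{\left(-85 \right)} + 34 \left(- 2 \left(-4 - 3\right)\right) 5} = \sqrt{\left(7897 + \left(-85\right)^{2} - -17170\right) + 34 \left(- 2 \left(-4 - 3\right)\right) 5} = \sqrt{\left(7897 + 7225 + 17170\right) + 34 \left(\left(-2\right) \left(-7\right)\right) 5} = \sqrt{32292 + 34 \cdot 14 \cdot 5} = \sqrt{32292 + 476 \cdot 5} = \sqrt{32292 + 2380} = \sqrt{34672} = 4 \sqrt{2167}$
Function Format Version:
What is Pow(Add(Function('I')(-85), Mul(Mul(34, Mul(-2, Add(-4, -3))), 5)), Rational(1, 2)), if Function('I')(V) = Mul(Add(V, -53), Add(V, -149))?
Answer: Mul(4, Pow(2167, Rational(1, 2))) ≈ 186.20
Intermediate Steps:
Function('I')(V) = Mul(Add(-149, V), Add(-53, V)) (Function('I')(V) = Mul(Add(-53, V), Add(-149, V)) = Mul(Add(-149, V), Add(-53, V)))
Pow(Add(Function('I')(-85), Mul(Mul(34, Mul(-2, Add(-4, -3))), 5)), Rational(1, 2)) = Pow(Add(Add(7897, Pow(-85, 2), Mul(-202, -85)), Mul(Mul(34, Mul(-2, Add(-4, -3))), 5)), Rational(1, 2)) = Pow(Add(Add(7897, 7225, 17170), Mul(Mul(34, Mul(-2, -7)), 5)), Rational(1, 2)) = Pow(Add(32292, Mul(Mul(34, 14), 5)), Rational(1, 2)) = Pow(Add(32292, Mul(476, 5)), Rational(1, 2)) = Pow(Add(32292, 2380), Rational(1, 2)) = Pow(34672, Rational(1, 2)) = Mul(4, Pow(2167, Rational(1, 2)))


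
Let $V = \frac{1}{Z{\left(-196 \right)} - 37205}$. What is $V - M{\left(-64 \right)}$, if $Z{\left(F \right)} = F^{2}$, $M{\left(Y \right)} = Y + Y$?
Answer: $\frac{155009}{1211} \approx 128.0$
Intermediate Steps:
$M{\left(Y \right)} = 2 Y$
$V = \frac{1}{1211}$ ($V = \frac{1}{\left(-196\right)^{2} - 37205} = \frac{1}{38416 - 37205} = \frac{1}{1211} \approx 0.00082576$)
$V - M{\left(-64 \right)} = \frac{1}{1211} - 2 \left(-64\right) = \frac{1}{1211} - -128 = \frac{1}{1211} + 128 = \frac{155009}{1211}$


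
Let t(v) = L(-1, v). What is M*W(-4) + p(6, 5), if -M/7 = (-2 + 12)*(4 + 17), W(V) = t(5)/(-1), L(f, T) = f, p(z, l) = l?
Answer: -1465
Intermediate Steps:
t(v) = -1
W(V) = 1 (W(V) = -1/(-1) = -1*(-1) = 1)
M = -1470 (M = -7*(-2 + 12)*(4 + 17) = -70*21 = -7*210 = -1470)
M*W(-4) + p(6, 5) = -1470*1 + 5 = -1470 + 5 = -1465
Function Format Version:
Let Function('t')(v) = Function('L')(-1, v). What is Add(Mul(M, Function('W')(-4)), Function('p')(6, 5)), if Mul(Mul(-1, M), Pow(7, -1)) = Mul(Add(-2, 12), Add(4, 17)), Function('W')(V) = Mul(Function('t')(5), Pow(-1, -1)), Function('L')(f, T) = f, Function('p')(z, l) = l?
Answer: -1465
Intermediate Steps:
Function('t')(v) = -1
Function('W')(V) = 1 (Function('W')(V) = Mul(-1, Pow(-1, -1)) = Mul(-1, -1) = 1)
M = -1470 (M = Mul(-7, Mul(Add(-2, 12), Add(4, 17))) = Mul(-7, Mul(10, 21)) = Mul(-7, 210) = -1470)
Add(Mul(M, Function('W')(-4)), Function('p')(6, 5)) = Add(Mul(-1470, 1), 5) = Add(-1470, 5) = -1465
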